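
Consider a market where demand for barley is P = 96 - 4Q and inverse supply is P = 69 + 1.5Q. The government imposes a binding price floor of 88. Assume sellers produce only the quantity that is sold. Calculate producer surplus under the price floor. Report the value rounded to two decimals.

Free-market equilibrium: 96 - 4Q = 69 + 1.5Q gives Q* = 4.9091, P* = 76.3636.
At the floor price 88, quantity demanded is (96 - 88)/4 = 2; demand is the short side, so Q = 2 trades at P = 88.
The supply price at Q = 2 is 72. PS is the trapezoid between 88 and supply over [0, 2]: (1/2)[(88 - 69) + (88 - 72)](2) = 35.

35.00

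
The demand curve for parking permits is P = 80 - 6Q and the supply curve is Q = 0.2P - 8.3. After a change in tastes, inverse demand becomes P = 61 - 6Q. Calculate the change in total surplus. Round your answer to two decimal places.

Rewriting supply in inverse form: P = 41.5 + 5Q.
Initial equilibrium: Q_0 = 3.5, P_0 = 59; CS_0 = (1/2)(3.5)(21) = 36.75, PS_0 = (1/2)(3.5)(17.5) = 30.625.
New equilibrium: 61 - 6Q = 41.5 + 5Q gives Q_1 = 1.7727, P_1 = 50.3636; CS_1 = 9.4277, PS_1 = 7.8564.
Change in total surplus = (9.4277 + 7.8564) - (36.75 + 30.625) = -50.0909.

-50.09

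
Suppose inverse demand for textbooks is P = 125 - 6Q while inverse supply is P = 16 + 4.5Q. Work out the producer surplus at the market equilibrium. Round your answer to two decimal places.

242.47

Set 125 - 6Q = 16 + 4.5Q, which gives 109 = 10.5Q, so Q* = 10.381 and P* = 125 - 6(10.381) = 62.7143.
PS is the area between P* and the supply curve from 0 to Q*: (1/2)(10.381)(46.7143) = 242.4694.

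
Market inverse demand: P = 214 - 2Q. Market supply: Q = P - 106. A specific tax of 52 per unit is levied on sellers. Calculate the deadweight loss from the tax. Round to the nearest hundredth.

450.67

Rewriting supply in inverse form: P = 106 + Q.
Without the tax, 214 - 2Q = 106 + Q so Q* = 36 and P* = 142.
A tax on sellers shifts supply up by 52: 214 - 2Q = 106 + Q + 52, so Q_t = 18.6667. Buyers pay P_b = 176.6667; sellers receive P_s = P_b - 52 = 124.6667.
Deadweight loss is the triangle between the curves from Q_t to Q*: (1/2)(36 - 18.6667)(52) = 450.6667.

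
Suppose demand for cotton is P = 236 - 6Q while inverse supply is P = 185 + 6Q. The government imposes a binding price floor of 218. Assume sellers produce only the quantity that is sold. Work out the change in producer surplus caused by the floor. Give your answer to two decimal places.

17.81

Without the control, 236 - 6Q = 185 + 6Q so Q* = 4.25 and P* = 210.5.
At P = 218, buyers demand (236 - 218)/6 = 3 while sellers would supply more, so the quantity traded is 3 at price 218.
PS goes from (1/2)(4.25)(25.5) = 54.1875 to 72 (computed as (218 - 185)(3) - (1/2)(6)(3)^2), a change of 17.8125.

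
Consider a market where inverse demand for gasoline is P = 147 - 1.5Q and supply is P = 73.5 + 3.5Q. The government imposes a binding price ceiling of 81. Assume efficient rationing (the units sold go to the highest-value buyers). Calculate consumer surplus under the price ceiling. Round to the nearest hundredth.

137.98

Without the control, 147 - 1.5Q = 73.5 + 3.5Q so Q* = 14.7 and P* = 124.95.
At P = 81, sellers supply (81 - 73.5)/3.5 = 2.1429 while buyers want more, so the quantity traded is 2.1429 at price 81.
The demand price at Q = 2.1429 is 143.7857. CS is the trapezoid between demand and 81 over [0, 2.1429]: (1/2)[(147 - 81) + (143.7857 - 81)](2.1429) = 137.9847.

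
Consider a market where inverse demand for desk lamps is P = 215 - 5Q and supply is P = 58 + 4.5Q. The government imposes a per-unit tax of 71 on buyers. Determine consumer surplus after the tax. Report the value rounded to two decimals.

Without the tax, 215 - 5Q = 58 + 4.5Q so Q* = 16.5263 and P* = 132.3684.
A tax on buyers shifts demand down by 71: (215 - 71) - 5Q = 58 + 4.5Q, so Q_t = 9.0526. Buyers pay P_b = 169.7368; sellers receive P_s = P_b - 71 = 98.7368.
CS = (1/2)(Q_t)(215 - P_b) = (1/2)(9.0526)(45.2632) = 204.8753.

204.88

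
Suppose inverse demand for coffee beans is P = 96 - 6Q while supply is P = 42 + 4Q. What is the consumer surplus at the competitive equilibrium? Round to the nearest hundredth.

Set 96 - 6Q = 42 + 4Q, which gives 54 = 10Q, so Q* = 5.4 and P* = 96 - 6(5.4) = 63.6.
CS is the area between the demand curve and P* from 0 to Q*: (1/2)(5.4)(32.4) = 87.48.

87.48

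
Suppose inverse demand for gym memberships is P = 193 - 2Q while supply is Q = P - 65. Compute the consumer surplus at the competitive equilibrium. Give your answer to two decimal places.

Rewriting supply in inverse form: P = 65 + Q.
Setting demand equal to supply, 128 = 3Q, so Q* = 42.6667 and P* = 107.6667.
The demand choke price is 193, so CS = (1/2)(Q*)(193 - P*) = (1/2)(42.6667)(85.3333) = 1820.4444.

1820.44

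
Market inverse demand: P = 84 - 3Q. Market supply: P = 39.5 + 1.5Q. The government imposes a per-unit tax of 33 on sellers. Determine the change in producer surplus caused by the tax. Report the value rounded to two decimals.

-68.44

Pre-tax equilibrium: 84 - 3Q = 39.5 + 1.5Q gives Q* = 9.8889, P* = 54.3333.
With the tax, sellers need 33 more per unit: 84 - 3Q = 39.5 + 1.5Q + 33, so Q_t = 2.5556. Buyers pay P_b = 76.3333; sellers receive P_s = P_b - 33 = 43.3333.
PS falls from (1/2)(9.8889)(14.8333) = 73.3426 to (1/2)(2.5556)(3.8333) = 4.8981, a change of -68.4444.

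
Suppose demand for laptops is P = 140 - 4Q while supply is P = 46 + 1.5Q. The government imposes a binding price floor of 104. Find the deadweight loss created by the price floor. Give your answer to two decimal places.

Free-market equilibrium: 140 - 4Q = 46 + 1.5Q gives Q* = 17.0909, P* = 71.6364.
At the floor price 104, quantity demanded is (140 - 104)/4 = 9; demand is the short side, so Q = 9 trades at P = 104.
At Q = 9 the demand price is 104 and the supply price is 59.5. Deadweight loss is the triangle between the curves from 9 to 17.0909: (1/2)(104 - 59.5)(17.0909 - 9) = 180.0227.

180.02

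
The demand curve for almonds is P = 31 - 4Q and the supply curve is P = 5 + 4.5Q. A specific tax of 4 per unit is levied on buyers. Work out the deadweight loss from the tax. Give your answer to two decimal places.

Pre-tax equilibrium: 31 - 4Q = 5 + 4.5Q gives Q* = 3.0588, P* = 18.7647.
A tax on buyers shifts demand down by 4: (31 - 4) - 4Q = 5 + 4.5Q, so Q_t = 2.5882. Buyers pay P_b = 20.6471; sellers receive P_s = P_b - 4 = 16.6471.
The welfare triangle lost has base Q* - Q_t = 0.4706 and height t = 4, so DWL = (1/2)(0.4706)(4) = 0.9412.

0.94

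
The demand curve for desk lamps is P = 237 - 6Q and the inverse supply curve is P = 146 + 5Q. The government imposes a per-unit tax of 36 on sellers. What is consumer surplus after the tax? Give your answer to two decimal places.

75.00

Pre-tax equilibrium: 237 - 6Q = 146 + 5Q gives Q* = 8.2727, P* = 187.3636.
With the tax, sellers need 36 more per unit: 237 - 6Q = 146 + 5Q + 36, so Q_t = 5. Buyers pay P_b = 207; sellers receive P_s = P_b - 36 = 171.
CS = (1/2)(Q_t)(237 - P_b) = (1/2)(5)(30) = 75.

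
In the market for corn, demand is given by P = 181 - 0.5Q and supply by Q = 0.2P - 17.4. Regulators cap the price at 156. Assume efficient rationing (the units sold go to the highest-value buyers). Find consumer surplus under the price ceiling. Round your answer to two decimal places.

Rewriting supply in inverse form: P = 87 + 5Q.
Free-market equilibrium: 181 - 0.5Q = 87 + 5Q gives Q* = 17.0909, P* = 172.4545.
At P = 156, sellers supply (156 - 87)/5 = 13.8 while buyers want more, so the quantity traded is 13.8 at price 156.
The demand price at Q = 13.8 is 174.1. CS is the trapezoid between demand and 156 over [0, 13.8]: (1/2)[(181 - 156) + (174.1 - 156)](13.8) = 297.39.

297.39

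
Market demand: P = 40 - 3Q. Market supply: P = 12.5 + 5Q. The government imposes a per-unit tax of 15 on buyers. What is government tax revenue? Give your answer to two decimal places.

23.44

Without the tax, 40 - 3Q = 12.5 + 5Q so Q* = 3.4375 and P* = 29.6875.
A tax on buyers shifts demand down by 15: (40 - 15) - 3Q = 12.5 + 5Q, so Q_t = 1.5625. Buyers pay P_b = 35.3125; sellers receive P_s = P_b - 15 = 20.3125.
Tax revenue = t x Q_t = 15 x 1.5625 = 23.4375.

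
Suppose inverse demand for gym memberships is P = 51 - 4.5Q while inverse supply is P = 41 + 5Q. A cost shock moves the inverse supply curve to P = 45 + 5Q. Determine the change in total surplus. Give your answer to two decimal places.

-3.37

Initial equilibrium: Q_0 = 1.0526, P_0 = 46.2632; CS_0 = (1/2)(1.0526)(4.7368) = 2.4931, PS_0 = (1/2)(1.0526)(5.2632) = 2.7701.
New equilibrium: 51 - 4.5Q = 45 + 5Q gives Q_1 = 0.6316, P_1 = 48.1579; CS_1 = 0.8975, PS_1 = 0.9972.
Change in total surplus = (0.8975 + 0.9972) - (2.4931 + 2.7701) = -3.3684.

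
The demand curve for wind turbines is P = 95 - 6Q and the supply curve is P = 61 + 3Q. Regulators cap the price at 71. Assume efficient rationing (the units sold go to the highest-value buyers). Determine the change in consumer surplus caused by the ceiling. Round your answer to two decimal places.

Free-market equilibrium: 95 - 6Q = 61 + 3Q gives Q* = 3.7778, P* = 72.3333.
At the ceiling price 71, quantity supplied is (71 - 61)/3 = 3.3333; supply is the short side, so Q = 3.3333 trades at P = 71.
CS goes from (1/2)(3.7778)(22.6667) = 42.8148 to 46.6667 (computed as (95 - 71)(3.3333) - (1/2)(6)(3.3333)^2), a change of 3.8519.

3.85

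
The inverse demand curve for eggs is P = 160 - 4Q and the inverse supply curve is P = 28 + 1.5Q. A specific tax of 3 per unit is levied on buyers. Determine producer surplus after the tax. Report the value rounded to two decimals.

Pre-tax equilibrium: 160 - 4Q = 28 + 1.5Q gives Q* = 24, P* = 64.
A tax on buyers shifts demand down by 3: (160 - 3) - 4Q = 28 + 1.5Q, so Q_t = 23.4545. Buyers pay P_b = 66.1818; sellers receive P_s = P_b - 3 = 63.1818.
PS = (1/2)(Q_t)(P_s - 28) = (1/2)(23.4545)(35.1818) = 412.5868.

412.59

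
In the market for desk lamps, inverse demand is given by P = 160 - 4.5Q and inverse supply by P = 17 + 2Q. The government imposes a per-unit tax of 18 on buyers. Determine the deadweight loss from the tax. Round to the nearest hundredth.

Without the tax, 160 - 4.5Q = 17 + 2Q so Q* = 22 and P* = 61.
A tax on buyers shifts demand down by 18: (160 - 18) - 4.5Q = 17 + 2Q, so Q_t = 19.2308. Buyers pay P_b = 73.4615; sellers receive P_s = P_b - 18 = 55.4615.
The welfare triangle lost has base Q* - Q_t = 2.7692 and height t = 18, so DWL = (1/2)(2.7692)(18) = 24.9231.

24.92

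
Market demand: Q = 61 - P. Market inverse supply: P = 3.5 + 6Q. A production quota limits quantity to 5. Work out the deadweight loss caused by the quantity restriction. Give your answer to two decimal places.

Rewriting demand in inverse form: P = 61 - Q.
Without the quota, 61 - Q = 3.5 + 6Q gives Q* = 8.2143.
At Q = 5 the demand price is 61 - (5) = 56 and the supply price is 3.5 + 6(5) = 33.5.
DWL = (1/2)(gap between curves at 5) x (Q* - 5) = (1/2)(22.5)(3.2143) = 36.1607.

36.16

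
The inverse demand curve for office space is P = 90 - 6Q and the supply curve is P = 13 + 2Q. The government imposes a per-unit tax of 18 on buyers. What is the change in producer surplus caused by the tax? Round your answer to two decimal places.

-38.25

Without the tax, 90 - 6Q = 13 + 2Q so Q* = 9.625 and P* = 32.25.
A tax on buyers shifts demand down by 18: (90 - 18) - 6Q = 13 + 2Q, so Q_t = 7.375. Buyers pay P_b = 45.75; sellers receive P_s = P_b - 18 = 27.75.
Producers lose the trapezoid between P_s and P* out to Q_t plus the triangle from Q_t to Q*: change in PS = 54.3906 - 92.6406 = -38.25.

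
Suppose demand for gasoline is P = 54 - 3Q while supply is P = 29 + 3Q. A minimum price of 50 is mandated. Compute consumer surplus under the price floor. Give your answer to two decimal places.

Free-market equilibrium: 54 - 3Q = 29 + 3Q gives Q* = 4.1667, P* = 41.5.
At the floor price 50, quantity demanded is (54 - 50)/3 = 1.3333; demand is the short side, so Q = 1.3333 trades at P = 50.
CS is the triangle under demand above 50: (1/2)(1.3333)(54 - 50) = 2.6667.

2.67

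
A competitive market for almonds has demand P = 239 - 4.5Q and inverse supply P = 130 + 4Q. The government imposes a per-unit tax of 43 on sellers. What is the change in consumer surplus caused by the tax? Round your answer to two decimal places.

-234.34

Pre-tax equilibrium: 239 - 4.5Q = 130 + 4Q gives Q* = 12.8235, P* = 181.2941.
A tax on sellers shifts supply up by 43: 239 - 4.5Q = 130 + 4Q + 43, so Q_t = 7.7647. Buyers pay P_b = 204.0588; sellers receive P_s = P_b - 43 = 161.0588.
Consumers lose the trapezoid between P* and P_b out to Q_t plus the triangle from Q_t to Q*: change in CS = 135.654 - 369.9965 = -234.3426.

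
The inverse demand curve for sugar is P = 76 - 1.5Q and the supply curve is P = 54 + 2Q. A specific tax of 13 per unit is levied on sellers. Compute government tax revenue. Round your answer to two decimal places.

33.43

Without the tax, 76 - 1.5Q = 54 + 2Q so Q* = 6.2857 and P* = 66.5714.
With the tax, sellers need 13 more per unit: 76 - 1.5Q = 54 + 2Q + 13, so Q_t = 2.5714. Buyers pay P_b = 72.1429; sellers receive P_s = P_b - 13 = 59.1429.
Tax revenue = t x Q_t = 13 x 2.5714 = 33.4286.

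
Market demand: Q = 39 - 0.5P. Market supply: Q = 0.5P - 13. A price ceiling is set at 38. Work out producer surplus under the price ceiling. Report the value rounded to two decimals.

Rewriting demand in inverse form: P = 78 - 2Q.
Rewriting supply in inverse form: P = 26 + 2Q.
Free-market equilibrium: 78 - 2Q = 26 + 2Q gives Q* = 13, P* = 52.
At the ceiling price 38, quantity supplied is (38 - 26)/2 = 6; supply is the short side, so Q = 6 trades at P = 38.
PS is the triangle above supply below 38: (1/2)(6)(38 - 26) = 36.

36.00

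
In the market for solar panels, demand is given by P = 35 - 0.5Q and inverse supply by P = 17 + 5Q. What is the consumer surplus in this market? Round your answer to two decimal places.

2.68

Set 35 - 0.5Q = 17 + 5Q, which gives 18 = 5.5Q, so Q* = 3.2727 and P* = 35 - 0.5(3.2727) = 33.3636.
CS is the area between the demand curve and P* from 0 to Q*: (1/2)(3.2727)(1.6364) = 2.6777.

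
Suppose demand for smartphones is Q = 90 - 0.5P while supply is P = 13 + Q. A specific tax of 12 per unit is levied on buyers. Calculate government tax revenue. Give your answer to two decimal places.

Rewriting demand in inverse form: P = 180 - 2Q.
Without the tax, 180 - 2Q = 13 + Q so Q* = 55.6667 and P* = 68.6667.
A tax on buyers shifts demand down by 12: (180 - 12) - 2Q = 13 + Q, so Q_t = 51.6667. Buyers pay P_b = 76.6667; sellers receive P_s = P_b - 12 = 64.6667.
Revenue is the tax times quantity traded: 12 x 51.6667 = 620.

620.00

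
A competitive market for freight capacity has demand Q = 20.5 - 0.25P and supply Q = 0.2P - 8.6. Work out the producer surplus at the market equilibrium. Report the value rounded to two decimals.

Rewriting demand in inverse form: P = 82 - 4Q.
Rewriting supply in inverse form: P = 43 + 5Q.
Equilibrium: 82 - 4Q = 43 + 5Q, so Q* = 4.3333 and P* = 64.6667.
Producer surplus is the triangle above supply below P*: (1/2)(4.3333)(64.6667 - 43) = (1/2)(4.3333)(21.6667) = 46.9444.

46.94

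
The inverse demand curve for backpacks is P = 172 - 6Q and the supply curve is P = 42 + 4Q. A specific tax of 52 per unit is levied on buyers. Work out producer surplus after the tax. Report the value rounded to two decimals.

121.68

Pre-tax equilibrium: 172 - 6Q = 42 + 4Q gives Q* = 13, P* = 94.
With the tax, buyers' net willingness to pay falls by 52: (172 - 52) - 6Q = 42 + 4Q, so Q_t = 7.8. Buyers pay P_b = 125.2; sellers receive P_s = P_b - 52 = 73.2.
Producer surplus is the triangle above supply below P_s: (1/2)(7.8)(73.2 - 42) = 121.68.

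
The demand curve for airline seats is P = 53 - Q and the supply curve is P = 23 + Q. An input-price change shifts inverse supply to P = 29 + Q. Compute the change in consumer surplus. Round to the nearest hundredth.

-40.50

Initial equilibrium: Q_0 = 15, P_0 = 38; CS_0 = (1/2)(15)(15) = 112.5, PS_0 = (1/2)(15)(15) = 112.5.
New equilibrium: 53 - Q = 29 + Q gives Q_1 = 12, P_1 = 41; CS_1 = 72, PS_1 = 72.
Change in consumer surplus = 72 - 112.5 = -40.5.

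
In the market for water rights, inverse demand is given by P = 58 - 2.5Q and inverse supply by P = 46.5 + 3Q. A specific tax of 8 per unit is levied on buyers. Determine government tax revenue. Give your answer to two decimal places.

Pre-tax equilibrium: 58 - 2.5Q = 46.5 + 3Q gives Q* = 2.0909, P* = 52.7727.
With the tax, buyers' net willingness to pay falls by 8: (58 - 8) - 2.5Q = 46.5 + 3Q, so Q_t = 0.6364. Buyers pay P_b = 56.4091; sellers receive P_s = P_b - 8 = 48.4091.
Revenue is the tax times quantity traded: 8 x 0.6364 = 5.0909.

5.09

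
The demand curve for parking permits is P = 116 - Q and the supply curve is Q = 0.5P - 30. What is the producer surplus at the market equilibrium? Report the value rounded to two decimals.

348.44

Rewriting supply in inverse form: P = 60 + 2Q.
Equilibrium: 116 - Q = 60 + 2Q, so Q* = 18.6667 and P* = 97.3333.
PS is the area between P* and the supply curve from 0 to Q*: (1/2)(18.6667)(37.3333) = 348.4444.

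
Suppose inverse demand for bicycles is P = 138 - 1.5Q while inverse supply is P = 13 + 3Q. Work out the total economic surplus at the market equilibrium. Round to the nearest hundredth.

1736.11

Setting demand equal to supply, 125 = 4.5Q, so Q* = 27.7778 and P* = 96.3333.
CS = (1/2)(27.7778)(41.6667) = 578.7037 and PS = (1/2)(27.7778)(83.3333) = 1157.4074, so total surplus = 1736.1111.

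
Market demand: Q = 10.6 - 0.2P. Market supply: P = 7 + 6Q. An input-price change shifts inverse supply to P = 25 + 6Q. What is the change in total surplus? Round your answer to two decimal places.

-60.55

Rewriting demand in inverse form: P = 53 - 5Q.
Initial equilibrium: Q_0 = 4.1818, P_0 = 32.0909; CS_0 = (1/2)(4.1818)(20.9091) = 43.719, PS_0 = (1/2)(4.1818)(25.0909) = 52.4628.
New equilibrium: 53 - 5Q = 25 + 6Q gives Q_1 = 2.5455, P_1 = 40.2727; CS_1 = 16.1983, PS_1 = 19.438.
Change in total surplus = (16.1983 + 19.438) - (43.719 + 52.4628) = -60.5455.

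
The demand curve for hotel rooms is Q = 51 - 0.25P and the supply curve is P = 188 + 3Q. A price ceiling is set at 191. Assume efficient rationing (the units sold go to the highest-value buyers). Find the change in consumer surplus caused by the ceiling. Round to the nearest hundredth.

0.55

Rewriting demand in inverse form: P = 204 - 4Q.
Free-market equilibrium: 204 - 4Q = 188 + 3Q gives Q* = 2.2857, P* = 194.8571.
At P = 191, sellers supply (191 - 188)/3 = 1 while buyers want more, so the quantity traded is 1 at price 191.
CS goes from (1/2)(2.2857)(9.1429) = 10.449 to 11 (computed as (204 - 191)(1) - (1/2)(4)(1)^2), a change of 0.551.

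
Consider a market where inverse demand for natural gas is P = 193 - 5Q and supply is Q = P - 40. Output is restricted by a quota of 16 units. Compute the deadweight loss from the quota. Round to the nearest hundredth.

270.75

Rewriting supply in inverse form: P = 40 + Q.
Without the quota, 193 - 5Q = 40 + Q gives Q* = 25.5.
At Q = 16 the demand price is 193 - 5(16) = 113 and the supply price is 40 + (16) = 56.
Deadweight loss is the triangle between the curves from 16 to 25.5: (1/2)(113 - 56)(25.5 - 16) = 270.75.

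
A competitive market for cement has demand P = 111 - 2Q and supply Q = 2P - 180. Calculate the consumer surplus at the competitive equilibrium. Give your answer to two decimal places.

Rewriting supply in inverse form: P = 90 + 0.5Q.
Setting demand equal to supply, 21 = 2.5Q, so Q* = 8.4 and P* = 94.2.
Consumer surplus is the triangle under demand above P*: (1/2)(8.4)(111 - 94.2) = (1/2)(8.4)(16.8) = 70.56.

70.56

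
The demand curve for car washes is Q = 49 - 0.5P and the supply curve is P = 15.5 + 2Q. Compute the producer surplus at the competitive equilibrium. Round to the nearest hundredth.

Rewriting demand in inverse form: P = 98 - 2Q.
Equilibrium: 98 - 2Q = 15.5 + 2Q, so Q* = 20.625 and P* = 56.75.
Producer surplus is the triangle above supply below P*: (1/2)(20.625)(56.75 - 15.5) = (1/2)(20.625)(41.25) = 425.3906.

425.39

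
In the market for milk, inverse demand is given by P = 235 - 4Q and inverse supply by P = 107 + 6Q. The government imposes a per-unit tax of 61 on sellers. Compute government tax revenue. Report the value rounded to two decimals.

Without the tax, 235 - 4Q = 107 + 6Q so Q* = 12.8 and P* = 183.8.
With the tax, sellers need 61 more per unit: 235 - 4Q = 107 + 6Q + 61, so Q_t = 6.7. Buyers pay P_b = 208.2; sellers receive P_s = P_b - 61 = 147.2.
Revenue is the tax times quantity traded: 61 x 6.7 = 408.7.

408.70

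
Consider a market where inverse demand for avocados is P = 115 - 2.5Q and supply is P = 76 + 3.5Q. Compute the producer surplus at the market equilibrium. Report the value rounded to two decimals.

Equilibrium: 115 - 2.5Q = 76 + 3.5Q, so Q* = 6.5 and P* = 98.75.
The supply curve's price intercept is 76, so PS = (1/2)(Q*)(P* - 76) = (1/2)(6.5)(22.75) = 73.9375.

73.94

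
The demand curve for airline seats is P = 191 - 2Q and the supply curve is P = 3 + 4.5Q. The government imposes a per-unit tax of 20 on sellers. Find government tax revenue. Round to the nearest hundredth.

516.92

Without the tax, 191 - 2Q = 3 + 4.5Q so Q* = 28.9231 and P* = 133.1538.
With the tax, sellers need 20 more per unit: 191 - 2Q = 3 + 4.5Q + 20, so Q_t = 25.8462. Buyers pay P_b = 139.3077; sellers receive P_s = P_b - 20 = 119.3077.
Revenue is the tax times quantity traded: 20 x 25.8462 = 516.9231.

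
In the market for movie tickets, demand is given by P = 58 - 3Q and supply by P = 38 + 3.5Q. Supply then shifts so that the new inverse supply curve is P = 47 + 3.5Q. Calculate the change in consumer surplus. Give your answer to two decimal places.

-9.91

Initial equilibrium: Q_0 = 3.0769, P_0 = 48.7692; CS_0 = (1/2)(3.0769)(9.2308) = 14.2012, PS_0 = (1/2)(3.0769)(10.7692) = 16.568.
New equilibrium: 58 - 3Q = 47 + 3.5Q gives Q_1 = 1.6923, P_1 = 52.9231; CS_1 = 4.2959, PS_1 = 5.0118.
Change in consumer surplus = 4.2959 - 14.2012 = -9.9053.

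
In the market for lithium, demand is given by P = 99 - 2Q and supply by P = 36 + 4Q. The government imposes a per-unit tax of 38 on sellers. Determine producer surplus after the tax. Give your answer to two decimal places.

Without the tax, 99 - 2Q = 36 + 4Q so Q* = 10.5 and P* = 78.
A tax on sellers shifts supply up by 38: 99 - 2Q = 36 + 4Q + 38, so Q_t = 4.1667. Buyers pay P_b = 90.6667; sellers receive P_s = P_b - 38 = 52.6667.
Producer surplus is the triangle above supply below P_s: (1/2)(4.1667)(52.6667 - 36) = 34.7222.

34.72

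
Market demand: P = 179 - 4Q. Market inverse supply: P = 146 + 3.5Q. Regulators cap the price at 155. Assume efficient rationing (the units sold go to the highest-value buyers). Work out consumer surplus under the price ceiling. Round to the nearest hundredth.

48.49

Free-market equilibrium: 179 - 4Q = 146 + 3.5Q gives Q* = 4.4, P* = 161.4.
At the ceiling price 155, quantity supplied is (155 - 146)/3.5 = 2.5714; supply is the short side, so Q = 2.5714 trades at P = 155.
The demand price at Q = 2.5714 is 168.7143. CS is the trapezoid between demand and 155 over [0, 2.5714]: (1/2)[(179 - 155) + (168.7143 - 155)](2.5714) = 48.4898.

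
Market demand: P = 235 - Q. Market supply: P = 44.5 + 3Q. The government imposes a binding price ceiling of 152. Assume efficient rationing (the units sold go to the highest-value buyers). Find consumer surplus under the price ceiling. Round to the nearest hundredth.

Without the control, 235 - Q = 44.5 + 3Q so Q* = 47.625 and P* = 187.375.
At the ceiling price 152, quantity supplied is (152 - 44.5)/3 = 35.8333; supply is the short side, so Q = 35.8333 trades at P = 152.
The demand price at Q = 35.8333 is 199.1667. CS is the trapezoid between demand and 152 over [0, 35.8333]: (1/2)[(235 - 152) + (199.1667 - 152)](35.8333) = 2332.1528.

2332.15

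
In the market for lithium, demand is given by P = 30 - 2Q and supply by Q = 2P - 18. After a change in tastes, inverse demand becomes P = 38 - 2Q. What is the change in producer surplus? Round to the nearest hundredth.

Rewriting supply in inverse form: P = 9 + 0.5Q.
Initial equilibrium: Q_0 = 8.4, P_0 = 13.2; CS_0 = (1/2)(8.4)(16.8) = 70.56, PS_0 = (1/2)(8.4)(4.2) = 17.64.
New equilibrium: 38 - 2Q = 9 + 0.5Q gives Q_1 = 11.6, P_1 = 14.8; CS_1 = 134.56, PS_1 = 33.64.
Change in producer surplus = 33.64 - 17.64 = 16.

16.00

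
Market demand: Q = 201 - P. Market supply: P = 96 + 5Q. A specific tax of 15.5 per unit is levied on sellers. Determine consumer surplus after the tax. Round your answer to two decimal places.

111.25

Rewriting demand in inverse form: P = 201 - Q.
Pre-tax equilibrium: 201 - Q = 96 + 5Q gives Q* = 17.5, P* = 183.5.
A tax on sellers shifts supply up by 15.5: 201 - Q = 96 + 5Q + 15.5, so Q_t = 14.9167. Buyers pay P_b = 186.0833; sellers receive P_s = P_b - 15.5 = 170.5833.
Consumer surplus is the triangle under demand above P_b: (1/2)(14.9167)(201 - 186.0833) = 111.2535.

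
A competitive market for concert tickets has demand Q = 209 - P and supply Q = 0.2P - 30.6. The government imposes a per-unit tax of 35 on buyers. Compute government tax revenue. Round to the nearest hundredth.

Rewriting demand in inverse form: P = 209 - Q.
Rewriting supply in inverse form: P = 153 + 5Q.
Pre-tax equilibrium: 209 - Q = 153 + 5Q gives Q* = 9.3333, P* = 199.6667.
A tax on buyers shifts demand down by 35: (209 - 35) - Q = 153 + 5Q, so Q_t = 3.5. Buyers pay P_b = 205.5; sellers receive P_s = P_b - 35 = 170.5.
Revenue is the tax times quantity traded: 35 x 3.5 = 122.5.

122.50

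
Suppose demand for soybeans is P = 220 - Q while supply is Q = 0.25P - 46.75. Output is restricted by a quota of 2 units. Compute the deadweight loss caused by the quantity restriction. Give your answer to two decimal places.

Rewriting supply in inverse form: P = 187 + 4Q.
Without the quota, 220 - Q = 187 + 4Q gives Q* = 6.6.
At Q = 2 the demand price is 220 - (2) = 218 and the supply price is 187 + 4(2) = 195.
DWL = (1/2)(gap between curves at 2) x (Q* - 2) = (1/2)(23)(4.6) = 52.9.

52.90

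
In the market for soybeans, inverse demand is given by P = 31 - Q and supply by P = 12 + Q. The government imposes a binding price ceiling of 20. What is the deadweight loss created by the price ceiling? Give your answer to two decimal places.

2.25

Without the control, 31 - Q = 12 + Q so Q* = 9.5 and P* = 21.5.
At the ceiling price 20, quantity supplied is (20 - 12)/1 = 8; supply is the short side, so Q = 8 trades at P = 20.
The lost-trades triangle has base Q* - 8 = 1.5 and height equal to the gap between the curves at Q = 8, which is 23 - 20 = 3. DWL = (1/2)(1.5)(3) = 2.25.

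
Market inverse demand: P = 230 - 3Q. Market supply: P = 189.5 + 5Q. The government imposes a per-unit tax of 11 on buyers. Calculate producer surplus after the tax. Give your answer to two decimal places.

33.99

Without the tax, 230 - 3Q = 189.5 + 5Q so Q* = 5.0625 and P* = 214.8125.
With the tax, buyers' net willingness to pay falls by 11: (230 - 11) - 3Q = 189.5 + 5Q, so Q_t = 3.6875. Buyers pay P_b = 218.9375; sellers receive P_s = P_b - 11 = 207.9375.
PS = (1/2)(Q_t)(P_s - 189.5) = (1/2)(3.6875)(18.4375) = 33.9941.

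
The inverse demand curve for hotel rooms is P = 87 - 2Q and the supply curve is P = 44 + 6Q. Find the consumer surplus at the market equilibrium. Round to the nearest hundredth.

Equilibrium: 87 - 2Q = 44 + 6Q, so Q* = 5.375 and P* = 76.25.
Consumer surplus is the triangle under demand above P*: (1/2)(5.375)(87 - 76.25) = (1/2)(5.375)(10.75) = 28.8906.

28.89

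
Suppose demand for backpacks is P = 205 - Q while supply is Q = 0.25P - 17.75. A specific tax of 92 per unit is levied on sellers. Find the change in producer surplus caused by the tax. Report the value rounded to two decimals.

-1295.36

Rewriting supply in inverse form: P = 71 + 4Q.
Pre-tax equilibrium: 205 - Q = 71 + 4Q gives Q* = 26.8, P* = 178.2.
A tax on sellers shifts supply up by 92: 205 - Q = 71 + 4Q + 92, so Q_t = 8.4. Buyers pay P_b = 196.6; sellers receive P_s = P_b - 92 = 104.6.
PS falls from (1/2)(26.8)(107.2) = 1436.48 to (1/2)(8.4)(33.6) = 141.12, a change of -1295.36.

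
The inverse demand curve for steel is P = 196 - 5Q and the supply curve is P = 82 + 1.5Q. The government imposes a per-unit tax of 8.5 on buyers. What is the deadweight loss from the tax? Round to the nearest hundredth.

Pre-tax equilibrium: 196 - 5Q = 82 + 1.5Q gives Q* = 17.5385, P* = 108.3077.
A tax on buyers shifts demand down by 8.5: (196 - 8.5) - 5Q = 82 + 1.5Q, so Q_t = 16.2308. Buyers pay P_b = 114.8462; sellers receive P_s = P_b - 8.5 = 106.3462.
The welfare triangle lost has base Q* - Q_t = 1.3077 and height t = 8.5, so DWL = (1/2)(1.3077)(8.5) = 5.5577.

5.56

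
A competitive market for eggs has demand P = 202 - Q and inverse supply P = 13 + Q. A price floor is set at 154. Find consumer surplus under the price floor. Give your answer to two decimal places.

Free-market equilibrium: 202 - Q = 13 + Q gives Q* = 94.5, P* = 107.5.
At the floor price 154, quantity demanded is (202 - 154)/1 = 48; demand is the short side, so Q = 48 trades at P = 154.
CS is the triangle under demand above 154: (1/2)(48)(202 - 154) = 1152.

1152.00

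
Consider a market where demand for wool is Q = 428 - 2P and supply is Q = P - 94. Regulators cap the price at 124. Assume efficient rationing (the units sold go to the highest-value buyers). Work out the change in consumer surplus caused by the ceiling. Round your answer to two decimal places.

Rewriting demand in inverse form: P = 214 - 0.5Q.
Rewriting supply in inverse form: P = 94 + Q.
Without the control, 214 - 0.5Q = 94 + Q so Q* = 80 and P* = 174.
At P = 124, sellers supply (124 - 94)/1 = 30 while buyers want more, so the quantity traded is 30 at price 124.
CS goes from (1/2)(80)(40) = 1600 to 2475 (computed as (214 - 124)(30) - (1/2)(0.5)(30)^2), a change of 875.

875.00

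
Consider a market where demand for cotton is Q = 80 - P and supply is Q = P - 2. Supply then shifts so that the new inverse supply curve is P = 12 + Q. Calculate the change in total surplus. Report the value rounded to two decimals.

-365.00

Rewriting demand in inverse form: P = 80 - Q.
Rewriting supply in inverse form: P = 2 + Q.
Initial equilibrium: Q_0 = 39, P_0 = 41; CS_0 = (1/2)(39)(39) = 760.5, PS_0 = (1/2)(39)(39) = 760.5.
New equilibrium: 80 - Q = 12 + Q gives Q_1 = 34, P_1 = 46; CS_1 = 578, PS_1 = 578.
Change in total surplus = (578 + 578) - (760.5 + 760.5) = -365.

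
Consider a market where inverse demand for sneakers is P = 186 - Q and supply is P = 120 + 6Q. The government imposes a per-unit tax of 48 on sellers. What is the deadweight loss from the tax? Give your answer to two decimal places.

164.57

Without the tax, 186 - Q = 120 + 6Q so Q* = 9.4286 and P* = 176.5714.
With the tax, sellers need 48 more per unit: 186 - Q = 120 + 6Q + 48, so Q_t = 2.5714. Buyers pay P_b = 183.4286; sellers receive P_s = P_b - 48 = 135.4286.
The welfare triangle lost has base Q* - Q_t = 6.8571 and height t = 48, so DWL = (1/2)(6.8571)(48) = 164.5714.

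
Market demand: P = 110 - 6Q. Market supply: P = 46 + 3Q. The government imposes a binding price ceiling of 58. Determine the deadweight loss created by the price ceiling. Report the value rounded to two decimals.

Free-market equilibrium: 110 - 6Q = 46 + 3Q gives Q* = 7.1111, P* = 67.3333.
At the ceiling price 58, quantity supplied is (58 - 46)/3 = 4; supply is the short side, so Q = 4 trades at P = 58.
At Q = 4 the demand price is 86 and the supply price is 58. Deadweight loss is the triangle between the curves from 4 to 7.1111: (1/2)(86 - 58)(7.1111 - 4) = 43.5556.

43.56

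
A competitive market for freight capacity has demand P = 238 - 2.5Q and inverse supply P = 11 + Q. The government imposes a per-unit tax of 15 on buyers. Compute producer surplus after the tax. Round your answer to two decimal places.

Pre-tax equilibrium: 238 - 2.5Q = 11 + Q gives Q* = 64.8571, P* = 75.8571.
A tax on buyers shifts demand down by 15: (238 - 15) - 2.5Q = 11 + Q, so Q_t = 60.5714. Buyers pay P_b = 86.5714; sellers receive P_s = P_b - 15 = 71.5714.
PS = (1/2)(Q_t)(P_s - 11) = (1/2)(60.5714)(60.5714) = 1834.449.

1834.45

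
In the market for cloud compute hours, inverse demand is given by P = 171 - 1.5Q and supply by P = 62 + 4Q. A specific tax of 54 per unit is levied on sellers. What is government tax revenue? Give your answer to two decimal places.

540.00

Without the tax, 171 - 1.5Q = 62 + 4Q so Q* = 19.8182 and P* = 141.2727.
A tax on sellers shifts supply up by 54: 171 - 1.5Q = 62 + 4Q + 54, so Q_t = 10. Buyers pay P_b = 156; sellers receive P_s = P_b - 54 = 102.
Revenue is the tax times quantity traded: 54 x 10 = 540.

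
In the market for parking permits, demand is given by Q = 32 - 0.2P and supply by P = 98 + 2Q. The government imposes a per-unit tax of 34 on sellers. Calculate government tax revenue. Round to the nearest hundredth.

Rewriting demand in inverse form: P = 160 - 5Q.
Pre-tax equilibrium: 160 - 5Q = 98 + 2Q gives Q* = 8.8571, P* = 115.7143.
A tax on sellers shifts supply up by 34: 160 - 5Q = 98 + 2Q + 34, so Q_t = 4. Buyers pay P_b = 140; sellers receive P_s = P_b - 34 = 106.
Revenue is the tax times quantity traded: 34 x 4 = 136.

136.00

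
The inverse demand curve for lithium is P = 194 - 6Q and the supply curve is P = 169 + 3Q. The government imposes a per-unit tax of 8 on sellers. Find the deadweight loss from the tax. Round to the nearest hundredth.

Pre-tax equilibrium: 194 - 6Q = 169 + 3Q gives Q* = 2.7778, P* = 177.3333.
With the tax, sellers need 8 more per unit: 194 - 6Q = 169 + 3Q + 8, so Q_t = 1.8889. Buyers pay P_b = 182.6667; sellers receive P_s = P_b - 8 = 174.6667.
Deadweight loss is the triangle between the curves from Q_t to Q*: (1/2)(2.7778 - 1.8889)(8) = 3.5556.

3.56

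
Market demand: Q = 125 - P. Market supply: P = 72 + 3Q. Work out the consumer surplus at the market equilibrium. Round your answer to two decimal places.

Rewriting demand in inverse form: P = 125 - Q.
Equilibrium: 125 - Q = 72 + 3Q, so Q* = 13.25 and P* = 111.75.
Consumer surplus is the triangle under demand above P*: (1/2)(13.25)(125 - 111.75) = (1/2)(13.25)(13.25) = 87.7812.

87.78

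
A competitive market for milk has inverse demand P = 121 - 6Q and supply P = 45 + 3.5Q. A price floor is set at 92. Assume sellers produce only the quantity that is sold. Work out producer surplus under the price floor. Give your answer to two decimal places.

Without the control, 121 - 6Q = 45 + 3.5Q so Q* = 8 and P* = 73.
At the floor price 92, quantity demanded is (121 - 92)/6 = 4.8333; demand is the short side, so Q = 4.8333 trades at P = 92.
The supply price at Q = 4.8333 is 61.9167. PS is the trapezoid between 92 and supply over [0, 4.8333]: (1/2)[(92 - 45) + (92 - 61.9167)](4.8333) = 186.2847.

186.28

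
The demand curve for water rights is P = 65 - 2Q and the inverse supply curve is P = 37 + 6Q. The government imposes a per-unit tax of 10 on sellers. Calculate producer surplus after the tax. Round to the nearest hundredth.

15.19

Pre-tax equilibrium: 65 - 2Q = 37 + 6Q gives Q* = 3.5, P* = 58.
With the tax, sellers need 10 more per unit: 65 - 2Q = 37 + 6Q + 10, so Q_t = 2.25. Buyers pay P_b = 60.5; sellers receive P_s = P_b - 10 = 50.5.
Producer surplus is the triangle above supply below P_s: (1/2)(2.25)(50.5 - 37) = 15.1875.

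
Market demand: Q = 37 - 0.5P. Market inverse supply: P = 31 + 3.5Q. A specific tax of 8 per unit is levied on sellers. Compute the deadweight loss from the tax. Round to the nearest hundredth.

Rewriting demand in inverse form: P = 74 - 2Q.
Pre-tax equilibrium: 74 - 2Q = 31 + 3.5Q gives Q* = 7.8182, P* = 58.3636.
A tax on sellers shifts supply up by 8: 74 - 2Q = 31 + 3.5Q + 8, so Q_t = 6.3636. Buyers pay P_b = 61.2727; sellers receive P_s = P_b - 8 = 53.2727.
The welfare triangle lost has base Q* - Q_t = 1.4545 and height t = 8, so DWL = (1/2)(1.4545)(8) = 5.8182.

5.82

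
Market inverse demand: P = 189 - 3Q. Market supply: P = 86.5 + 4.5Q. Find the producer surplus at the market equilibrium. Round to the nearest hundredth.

Set 189 - 3Q = 86.5 + 4.5Q, which gives 102.5 = 7.5Q, so Q* = 13.6667 and P* = 189 - 3(13.6667) = 148.
The supply curve's price intercept is 86.5, so PS = (1/2)(Q*)(P* - 86.5) = (1/2)(13.6667)(61.5) = 420.25.

420.25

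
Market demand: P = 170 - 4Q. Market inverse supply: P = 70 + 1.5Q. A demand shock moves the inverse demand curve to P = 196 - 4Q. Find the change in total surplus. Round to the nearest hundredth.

Initial equilibrium: Q_0 = 18.1818, P_0 = 97.2727; CS_0 = (1/2)(18.1818)(72.7273) = 661.157, PS_0 = (1/2)(18.1818)(27.2727) = 247.9339.
New equilibrium: 196 - 4Q = 70 + 1.5Q gives Q_1 = 22.9091, P_1 = 104.3636; CS_1 = 1049.6529, PS_1 = 393.6198.
Change in total surplus = (1049.6529 + 393.6198) - (661.157 + 247.9339) = 534.1818.

534.18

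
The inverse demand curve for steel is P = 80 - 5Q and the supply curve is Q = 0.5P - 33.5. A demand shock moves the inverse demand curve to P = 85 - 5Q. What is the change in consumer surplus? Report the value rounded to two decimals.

Rewriting supply in inverse form: P = 67 + 2Q.
Initial equilibrium: Q_0 = 1.8571, P_0 = 70.7143; CS_0 = (1/2)(1.8571)(9.2857) = 8.6224, PS_0 = (1/2)(1.8571)(3.7143) = 3.449.
New equilibrium: 85 - 5Q = 67 + 2Q gives Q_1 = 2.5714, P_1 = 72.1429; CS_1 = 16.5306, PS_1 = 6.6122.
Change in consumer surplus = 16.5306 - 8.6224 = 7.9082.

7.91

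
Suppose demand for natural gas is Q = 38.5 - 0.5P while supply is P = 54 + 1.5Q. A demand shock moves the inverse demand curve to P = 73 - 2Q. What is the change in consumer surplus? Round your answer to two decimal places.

Rewriting demand in inverse form: P = 77 - 2Q.
Initial equilibrium: Q_0 = 6.5714, P_0 = 63.8571; CS_0 = (1/2)(6.5714)(13.1429) = 43.1837, PS_0 = (1/2)(6.5714)(9.8571) = 32.3878.
New equilibrium: 73 - 2Q = 54 + 1.5Q gives Q_1 = 5.4286, P_1 = 62.1429; CS_1 = 29.4694, PS_1 = 22.102.
Change in consumer surplus = 29.4694 - 43.1837 = -13.7143.

-13.71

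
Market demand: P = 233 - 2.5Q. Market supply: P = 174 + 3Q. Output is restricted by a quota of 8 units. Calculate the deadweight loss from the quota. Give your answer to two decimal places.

20.45

Unrestricted equilibrium: Q* = (233 - 174)/(2.5 + 3) = 10.7273.
At Q = 8 the demand price is 233 - 2.5(8) = 213 and the supply price is 174 + 3(8) = 198.
Deadweight loss is the triangle between the curves from 8 to 10.7273: (1/2)(213 - 198)(10.7273 - 8) = 20.4545.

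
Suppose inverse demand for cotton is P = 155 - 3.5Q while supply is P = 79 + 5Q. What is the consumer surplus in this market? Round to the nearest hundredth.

Equilibrium: 155 - 3.5Q = 79 + 5Q, so Q* = 8.9412 and P* = 123.7059.
Consumer surplus is the triangle under demand above P*: (1/2)(8.9412)(155 - 123.7059) = (1/2)(8.9412)(31.2941) = 139.9031.

139.90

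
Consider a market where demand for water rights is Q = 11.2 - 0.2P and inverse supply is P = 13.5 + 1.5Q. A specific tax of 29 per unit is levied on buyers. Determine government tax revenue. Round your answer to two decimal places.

Rewriting demand in inverse form: P = 56 - 5Q.
Without the tax, 56 - 5Q = 13.5 + 1.5Q so Q* = 6.5385 and P* = 23.3077.
With the tax, buyers' net willingness to pay falls by 29: (56 - 29) - 5Q = 13.5 + 1.5Q, so Q_t = 2.0769. Buyers pay P_b = 45.6154; sellers receive P_s = P_b - 29 = 16.6154.
Tax revenue = t x Q_t = 29 x 2.0769 = 60.2308.

60.23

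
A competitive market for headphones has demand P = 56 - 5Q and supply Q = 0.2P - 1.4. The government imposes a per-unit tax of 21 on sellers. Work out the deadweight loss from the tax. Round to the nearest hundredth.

22.05

Rewriting supply in inverse form: P = 7 + 5Q.
Pre-tax equilibrium: 56 - 5Q = 7 + 5Q gives Q* = 4.9, P* = 31.5.
A tax on sellers shifts supply up by 21: 56 - 5Q = 7 + 5Q + 21, so Q_t = 2.8. Buyers pay P_b = 42; sellers receive P_s = P_b - 21 = 21.
The welfare triangle lost has base Q* - Q_t = 2.1 and height t = 21, so DWL = (1/2)(2.1)(21) = 22.05.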